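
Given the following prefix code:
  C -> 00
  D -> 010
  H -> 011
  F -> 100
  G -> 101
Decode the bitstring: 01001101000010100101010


Decoding step by step:
Bits 010 -> D
Bits 011 -> H
Bits 010 -> D
Bits 00 -> C
Bits 010 -> D
Bits 100 -> F
Bits 101 -> G
Bits 010 -> D


Decoded message: DHDCDFGD


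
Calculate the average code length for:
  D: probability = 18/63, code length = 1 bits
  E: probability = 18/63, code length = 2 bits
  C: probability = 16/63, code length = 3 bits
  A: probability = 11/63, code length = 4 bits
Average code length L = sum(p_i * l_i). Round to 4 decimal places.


Weighted contributions p_i * l_i:
  D: (18/63) * 1 = 18/63
  E: (18/63) * 2 = 36/63
  C: (16/63) * 3 = 48/63
  A: (11/63) * 4 = 44/63
Sum = (18 + 36 + 48 + 44)/63 = 146/63

L = 146/63 = 2.3175 bits/symbol


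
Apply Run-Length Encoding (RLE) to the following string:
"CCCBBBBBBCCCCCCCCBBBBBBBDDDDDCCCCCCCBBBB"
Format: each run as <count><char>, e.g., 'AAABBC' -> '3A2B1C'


Scanning runs left to right:
  i=0: run of 'C' x 3 -> '3C'
  i=3: run of 'B' x 6 -> '6B'
  i=9: run of 'C' x 8 -> '8C'
  i=17: run of 'B' x 7 -> '7B'
  i=24: run of 'D' x 5 -> '5D'
  i=29: run of 'C' x 7 -> '7C'
  i=36: run of 'B' x 4 -> '4B'

RLE = 3C6B8C7B5D7C4B


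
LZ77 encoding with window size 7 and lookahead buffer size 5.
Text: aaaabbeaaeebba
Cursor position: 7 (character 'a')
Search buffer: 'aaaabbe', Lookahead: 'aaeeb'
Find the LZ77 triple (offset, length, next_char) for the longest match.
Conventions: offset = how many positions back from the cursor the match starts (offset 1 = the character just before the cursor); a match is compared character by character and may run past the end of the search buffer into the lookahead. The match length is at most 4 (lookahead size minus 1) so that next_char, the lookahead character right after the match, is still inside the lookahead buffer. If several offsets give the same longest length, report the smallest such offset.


Try each offset into the search buffer:
  offset=1 (pos 6, char 'e'): match length 0
  offset=2 (pos 5, char 'b'): match length 0
  offset=3 (pos 4, char 'b'): match length 0
  offset=4 (pos 3, char 'a'): match length 1
  offset=5 (pos 2, char 'a'): match length 2
  offset=6 (pos 1, char 'a'): match length 2
  offset=7 (pos 0, char 'a'): match length 2
Longest match has length 2, found at offsets 5, 6, 7; take the smallest, offset 5.
next_char = character at position 7 + 2 = 9 -> 'e'

Best match: offset=5, length=2 (matching 'aa' starting at position 2)
LZ77 triple: (5, 2, 'e')


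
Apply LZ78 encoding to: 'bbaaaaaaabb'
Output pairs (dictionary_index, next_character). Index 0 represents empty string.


LZ78 encoding steps:
Dictionary: {0: ''}
Step 1: w='' (idx 0), next='b' -> output (0, 'b'), add 'b' as idx 1
Step 2: w='b' (idx 1), next='a' -> output (1, 'a'), add 'ba' as idx 2
Step 3: w='' (idx 0), next='a' -> output (0, 'a'), add 'a' as idx 3
Step 4: w='a' (idx 3), next='a' -> output (3, 'a'), add 'aa' as idx 4
Step 5: w='aa' (idx 4), next='a' -> output (4, 'a'), add 'aaa' as idx 5
Step 6: w='b' (idx 1), next='b' -> output (1, 'b'), add 'bb' as idx 6


Encoded: [(0, 'b'), (1, 'a'), (0, 'a'), (3, 'a'), (4, 'a'), (1, 'b')]


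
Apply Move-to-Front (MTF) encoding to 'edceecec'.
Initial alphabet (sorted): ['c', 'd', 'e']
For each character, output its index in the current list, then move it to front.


MTF encoding:
'e': index 2 in ['c', 'd', 'e'] -> ['e', 'c', 'd']
'd': index 2 in ['e', 'c', 'd'] -> ['d', 'e', 'c']
'c': index 2 in ['d', 'e', 'c'] -> ['c', 'd', 'e']
'e': index 2 in ['c', 'd', 'e'] -> ['e', 'c', 'd']
'e': index 0 in ['e', 'c', 'd'] -> ['e', 'c', 'd']
'c': index 1 in ['e', 'c', 'd'] -> ['c', 'e', 'd']
'e': index 1 in ['c', 'e', 'd'] -> ['e', 'c', 'd']
'c': index 1 in ['e', 'c', 'd'] -> ['c', 'e', 'd']


Output: [2, 2, 2, 2, 0, 1, 1, 1]


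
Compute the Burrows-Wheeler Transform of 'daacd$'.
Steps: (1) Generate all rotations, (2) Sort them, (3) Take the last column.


Rotations (sorted):
  0: $daacd -> last char: d
  1: aacd$d -> last char: d
  2: acd$da -> last char: a
  3: cd$daa -> last char: a
  4: d$daac -> last char: c
  5: daacd$ -> last char: $


BWT = ddaac$


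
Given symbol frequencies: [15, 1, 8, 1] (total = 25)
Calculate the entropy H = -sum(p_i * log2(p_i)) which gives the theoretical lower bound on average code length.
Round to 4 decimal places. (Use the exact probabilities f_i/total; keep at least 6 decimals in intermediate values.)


Per-symbol terms -p_i * log2(p_i) with p_i = f_i/25:
  p = 15/25 = 0.600000: log2(p) = -0.736966, -p*log2(p) = 0.442179
  p = 1/25 = 0.040000: log2(p) = -4.643856, -p*log2(p) = 0.185754
  p = 8/25 = 0.320000: log2(p) = -1.643856, -p*log2(p) = 0.526034
  p = 1/25 = 0.040000: log2(p) = -4.643856, -p*log2(p) = 0.185754
H = 0.442179 + 0.185754 + 0.526034 + 0.185754 = 1.339721

H = 1.3397 bits/symbol


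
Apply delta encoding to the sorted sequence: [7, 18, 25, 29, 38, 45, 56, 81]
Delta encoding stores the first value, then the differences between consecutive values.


First value: 7
Deltas:
  18 - 7 = 11
  25 - 18 = 7
  29 - 25 = 4
  38 - 29 = 9
  45 - 38 = 7
  56 - 45 = 11
  81 - 56 = 25


Delta encoded: [7, 11, 7, 4, 9, 7, 11, 25]


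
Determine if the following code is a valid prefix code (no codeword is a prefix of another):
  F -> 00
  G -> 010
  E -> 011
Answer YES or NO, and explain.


Checking each pair (does one codeword prefix another?):
  F='00' vs G='010': no prefix
  F='00' vs E='011': no prefix
  G='010' vs F='00': no prefix
  G='010' vs E='011': no prefix
  E='011' vs F='00': no prefix
  E='011' vs G='010': no prefix
No violation found over all pairs.

YES -- this is a valid prefix code. No codeword is a prefix of any other codeword.


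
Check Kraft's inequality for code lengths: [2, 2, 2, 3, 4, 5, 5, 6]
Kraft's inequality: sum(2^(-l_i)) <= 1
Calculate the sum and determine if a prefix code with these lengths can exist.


Sum = 2^(-2) + 2^(-2) + 2^(-2) + 2^(-3) + 2^(-4) + 2^(-5) + 2^(-5) + 2^(-6)
    = 0.25 + 0.25 + 0.25 + 0.125 + 0.0625 + 0.03125 + 0.03125 + 0.015625
    = 65/64 = 1.015625
Since 1.015625 > 1, Kraft's inequality is NOT satisfied.
A prefix code with these lengths CANNOT exist.

Kraft sum = 1.015625. Not satisfied.


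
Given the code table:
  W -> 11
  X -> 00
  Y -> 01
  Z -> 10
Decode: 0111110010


Decoding:
01 -> Y
11 -> W
11 -> W
00 -> X
10 -> Z


Result: YWWXZ


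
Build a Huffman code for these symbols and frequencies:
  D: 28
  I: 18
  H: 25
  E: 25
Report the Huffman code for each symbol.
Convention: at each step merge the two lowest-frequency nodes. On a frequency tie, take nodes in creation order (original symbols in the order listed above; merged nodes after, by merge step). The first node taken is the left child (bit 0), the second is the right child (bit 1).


Huffman tree construction:
Step 1: Merge I(18) + H(25) = 43
Step 2: Merge E(25) + D(28) = 53
Step 3: Merge (I+H)(43) + (E+D)(53) = 96
Read each symbol's code off the tree from the root (left child = 0, right child = 1).

Codes:
  D: 11 (length 2)
  I: 00 (length 2)
  H: 01 (length 2)
  E: 10 (length 2)
Average code length: 192/96 = 2.0000 bits/symbol


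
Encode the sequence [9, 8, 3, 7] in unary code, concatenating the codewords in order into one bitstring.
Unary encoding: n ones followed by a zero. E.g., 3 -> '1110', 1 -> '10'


Encode each number as n ones followed by a terminating 0:
  9 -> 1111111110 (10 bits)
  8 -> 111111110 (9 bits)
  3 -> 1110 (4 bits)
  7 -> 11111110 (8 bits)
Total length = 10 + 9 + 4 + 8 = 31 bits.

Unary([9, 8, 3, 7]) = 1111111110111111110111011111110 (31 bits)


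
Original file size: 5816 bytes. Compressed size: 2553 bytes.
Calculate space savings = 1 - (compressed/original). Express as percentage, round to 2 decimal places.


ratio = compressed/original = 2553/5816 = 0.438961
savings = 1 - ratio = 1 - 0.438961 = 0.561039
as a percentage: 0.561039 * 100 = 56.1%

Space savings = 1 - 2553/5816 = 56.1%


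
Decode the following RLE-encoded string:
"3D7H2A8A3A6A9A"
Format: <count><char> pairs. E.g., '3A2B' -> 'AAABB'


Expanding each <count><char> pair:
  3D -> 'DDD'
  7H -> 'HHHHHHH'
  2A -> 'AA'
  8A -> 'AAAAAAAA'
  3A -> 'AAA'
  6A -> 'AAAAAA'
  9A -> 'AAAAAAAAA'

Decoded = DDDHHHHHHHAAAAAAAAAAAAAAAAAAAAAAAAAAAA


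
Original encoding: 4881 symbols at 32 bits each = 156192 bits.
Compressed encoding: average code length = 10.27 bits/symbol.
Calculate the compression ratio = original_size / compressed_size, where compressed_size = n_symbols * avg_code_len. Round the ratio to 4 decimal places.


original_size = n_symbols * orig_bits = 4881 * 32 = 156192 bits
compressed_size = n_symbols * avg_code_len = 4881 * 10.27 = 50127.87 bits
ratio = original_size / compressed_size = 156192 / 50127.87 = 3.1159

Compression ratio = 3.1159


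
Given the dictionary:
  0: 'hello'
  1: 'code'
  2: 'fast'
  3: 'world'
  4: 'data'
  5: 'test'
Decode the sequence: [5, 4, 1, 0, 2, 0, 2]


Look up each index in the dictionary:
  5 -> 'test'
  4 -> 'data'
  1 -> 'code'
  0 -> 'hello'
  2 -> 'fast'
  0 -> 'hello'
  2 -> 'fast'

Decoded: "test data code hello fast hello fast"


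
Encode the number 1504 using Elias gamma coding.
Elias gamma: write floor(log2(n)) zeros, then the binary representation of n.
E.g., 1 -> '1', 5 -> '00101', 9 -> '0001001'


num_bits = floor(log2(1504)) + 1 = 11
leading_zeros = num_bits - 1 = 10
binary(1504) = 10111100000

Elias gamma(1504) = '0000000000' + '10111100000' = 000000000010111100000 (21 bits)


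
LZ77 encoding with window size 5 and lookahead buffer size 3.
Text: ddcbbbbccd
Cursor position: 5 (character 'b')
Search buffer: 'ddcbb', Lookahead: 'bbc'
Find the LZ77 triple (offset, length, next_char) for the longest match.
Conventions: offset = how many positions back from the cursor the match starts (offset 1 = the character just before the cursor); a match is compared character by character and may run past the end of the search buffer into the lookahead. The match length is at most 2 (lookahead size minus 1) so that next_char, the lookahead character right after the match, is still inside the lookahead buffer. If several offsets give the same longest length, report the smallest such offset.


Try each offset into the search buffer:
  offset=1 (pos 4, char 'b'): match length 2
  offset=2 (pos 3, char 'b'): match length 2
  offset=3 (pos 2, char 'c'): match length 0
  offset=4 (pos 1, char 'd'): match length 0
  offset=5 (pos 0, char 'd'): match length 0
Longest match has length 2, found at offsets 1, 2; take the smallest, offset 1.
next_char = character at position 5 + 2 = 7 -> 'c'

Best match: offset=1, length=2 (matching 'bb' starting at position 4)
LZ77 triple: (1, 2, 'c')


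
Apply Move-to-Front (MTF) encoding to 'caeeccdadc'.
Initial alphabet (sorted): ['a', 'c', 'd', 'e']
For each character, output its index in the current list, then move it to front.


MTF encoding:
'c': index 1 in ['a', 'c', 'd', 'e'] -> ['c', 'a', 'd', 'e']
'a': index 1 in ['c', 'a', 'd', 'e'] -> ['a', 'c', 'd', 'e']
'e': index 3 in ['a', 'c', 'd', 'e'] -> ['e', 'a', 'c', 'd']
'e': index 0 in ['e', 'a', 'c', 'd'] -> ['e', 'a', 'c', 'd']
'c': index 2 in ['e', 'a', 'c', 'd'] -> ['c', 'e', 'a', 'd']
'c': index 0 in ['c', 'e', 'a', 'd'] -> ['c', 'e', 'a', 'd']
'd': index 3 in ['c', 'e', 'a', 'd'] -> ['d', 'c', 'e', 'a']
'a': index 3 in ['d', 'c', 'e', 'a'] -> ['a', 'd', 'c', 'e']
'd': index 1 in ['a', 'd', 'c', 'e'] -> ['d', 'a', 'c', 'e']
'c': index 2 in ['d', 'a', 'c', 'e'] -> ['c', 'd', 'a', 'e']


Output: [1, 1, 3, 0, 2, 0, 3, 3, 1, 2]


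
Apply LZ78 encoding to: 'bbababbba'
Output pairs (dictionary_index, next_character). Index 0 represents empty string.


LZ78 encoding steps:
Dictionary: {0: ''}
Step 1: w='' (idx 0), next='b' -> output (0, 'b'), add 'b' as idx 1
Step 2: w='b' (idx 1), next='a' -> output (1, 'a'), add 'ba' as idx 2
Step 3: w='ba' (idx 2), next='b' -> output (2, 'b'), add 'bab' as idx 3
Step 4: w='b' (idx 1), next='b' -> output (1, 'b'), add 'bb' as idx 4
Step 5: w='' (idx 0), next='a' -> output (0, 'a'), add 'a' as idx 5


Encoded: [(0, 'b'), (1, 'a'), (2, 'b'), (1, 'b'), (0, 'a')]


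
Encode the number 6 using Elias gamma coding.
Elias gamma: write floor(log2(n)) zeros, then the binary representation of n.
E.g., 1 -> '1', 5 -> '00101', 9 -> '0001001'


num_bits = floor(log2(6)) + 1 = 3
leading_zeros = num_bits - 1 = 2
binary(6) = 110

Elias gamma(6) = '00' + '110' = 00110 (5 bits)


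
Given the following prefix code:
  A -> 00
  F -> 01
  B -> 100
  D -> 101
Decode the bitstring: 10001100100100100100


Decoding step by step:
Bits 100 -> B
Bits 01 -> F
Bits 100 -> B
Bits 100 -> B
Bits 100 -> B
Bits 100 -> B
Bits 100 -> B


Decoded message: BFBBBBB


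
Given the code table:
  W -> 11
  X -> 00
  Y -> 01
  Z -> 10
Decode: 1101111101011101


Decoding:
11 -> W
01 -> Y
11 -> W
11 -> W
01 -> Y
01 -> Y
11 -> W
01 -> Y


Result: WYWWYYWY


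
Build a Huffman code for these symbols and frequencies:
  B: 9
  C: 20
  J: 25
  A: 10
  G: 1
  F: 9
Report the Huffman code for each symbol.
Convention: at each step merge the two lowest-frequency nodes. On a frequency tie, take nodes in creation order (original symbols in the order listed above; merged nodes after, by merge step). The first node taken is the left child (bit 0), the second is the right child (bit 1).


Huffman tree construction:
Step 1: Merge G(1) + B(9) = 10
Step 2: Merge F(9) + A(10) = 19
Step 3: Merge (G+B)(10) + (F+A)(19) = 29
Step 4: Merge C(20) + J(25) = 45
Step 5: Merge ((G+B)+(F+A))(29) + (C+J)(45) = 74
Read each symbol's code off the tree from the root (left child = 0, right child = 1).

Codes:
  B: 001 (length 3)
  C: 10 (length 2)
  J: 11 (length 2)
  A: 011 (length 3)
  G: 000 (length 3)
  F: 010 (length 3)
Average code length: 177/74 = 2.3919 bits/symbol


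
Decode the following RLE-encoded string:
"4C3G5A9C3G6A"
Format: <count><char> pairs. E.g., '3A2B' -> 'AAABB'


Expanding each <count><char> pair:
  4C -> 'CCCC'
  3G -> 'GGG'
  5A -> 'AAAAA'
  9C -> 'CCCCCCCCC'
  3G -> 'GGG'
  6A -> 'AAAAAA'

Decoded = CCCCGGGAAAAACCCCCCCCCGGGAAAAAA


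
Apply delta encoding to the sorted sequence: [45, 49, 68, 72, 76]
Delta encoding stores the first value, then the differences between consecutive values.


First value: 45
Deltas:
  49 - 45 = 4
  68 - 49 = 19
  72 - 68 = 4
  76 - 72 = 4


Delta encoded: [45, 4, 19, 4, 4]


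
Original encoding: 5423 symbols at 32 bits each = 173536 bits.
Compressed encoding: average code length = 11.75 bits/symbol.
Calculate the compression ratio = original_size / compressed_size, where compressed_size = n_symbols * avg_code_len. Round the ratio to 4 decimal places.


original_size = n_symbols * orig_bits = 5423 * 32 = 173536 bits
compressed_size = n_symbols * avg_code_len = 5423 * 11.75 = 63720.25 bits
ratio = original_size / compressed_size = 173536 / 63720.25 = 2.7234

Compression ratio = 2.7234


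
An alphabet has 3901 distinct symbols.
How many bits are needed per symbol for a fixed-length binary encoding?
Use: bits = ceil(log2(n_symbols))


log2(3901) = 11.9296
Bracket: 2^11 = 2048 < 3901 <= 2^12 = 4096
So ceil(log2(3901)) = 12

bits = ceil(log2(3901)) = ceil(11.9296) = 12 bits


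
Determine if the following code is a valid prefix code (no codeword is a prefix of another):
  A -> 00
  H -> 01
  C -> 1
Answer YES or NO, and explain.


Checking each pair (does one codeword prefix another?):
  A='00' vs H='01': no prefix
  A='00' vs C='1': no prefix
  H='01' vs A='00': no prefix
  H='01' vs C='1': no prefix
  C='1' vs A='00': no prefix
  C='1' vs H='01': no prefix
No violation found over all pairs.

YES -- this is a valid prefix code. No codeword is a prefix of any other codeword.


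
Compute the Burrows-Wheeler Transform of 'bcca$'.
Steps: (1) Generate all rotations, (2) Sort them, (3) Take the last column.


Rotations (sorted):
  0: $bcca -> last char: a
  1: a$bcc -> last char: c
  2: bcca$ -> last char: $
  3: ca$bc -> last char: c
  4: cca$b -> last char: b


BWT = ac$cb


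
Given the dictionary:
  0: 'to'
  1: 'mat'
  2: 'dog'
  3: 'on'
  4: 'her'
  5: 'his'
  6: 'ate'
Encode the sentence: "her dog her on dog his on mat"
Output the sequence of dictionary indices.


Look up each word in the dictionary:
  'her' -> 4
  'dog' -> 2
  'her' -> 4
  'on' -> 3
  'dog' -> 2
  'his' -> 5
  'on' -> 3
  'mat' -> 1

Encoded: [4, 2, 4, 3, 2, 5, 3, 1]


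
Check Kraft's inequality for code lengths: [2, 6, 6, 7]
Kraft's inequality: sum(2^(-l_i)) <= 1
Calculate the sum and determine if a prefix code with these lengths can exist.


Sum = 2^(-2) + 2^(-6) + 2^(-6) + 2^(-7)
    = 0.25 + 0.015625 + 0.015625 + 0.0078125
    = 37/128 = 0.2890625
Since 0.2890625 <= 1, Kraft's inequality IS satisfied.
A prefix code with these lengths CAN exist.

Kraft sum = 0.2890625. Satisfied.


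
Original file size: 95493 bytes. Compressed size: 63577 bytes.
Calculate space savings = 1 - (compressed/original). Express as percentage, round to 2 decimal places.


ratio = compressed/original = 63577/95493 = 0.665777
savings = 1 - ratio = 1 - 0.665777 = 0.334223
as a percentage: 0.334223 * 100 = 33.42%

Space savings = 1 - 63577/95493 = 33.42%


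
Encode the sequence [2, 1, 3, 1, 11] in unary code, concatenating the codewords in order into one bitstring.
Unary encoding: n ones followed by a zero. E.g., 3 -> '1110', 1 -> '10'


Encode each number as n ones followed by a terminating 0:
  2 -> 110 (3 bits)
  1 -> 10 (2 bits)
  3 -> 1110 (4 bits)
  1 -> 10 (2 bits)
  11 -> 111111111110 (12 bits)
Total length = 3 + 2 + 4 + 2 + 12 = 23 bits.

Unary([2, 1, 3, 1, 11]) = 11010111010111111111110 (23 bits)


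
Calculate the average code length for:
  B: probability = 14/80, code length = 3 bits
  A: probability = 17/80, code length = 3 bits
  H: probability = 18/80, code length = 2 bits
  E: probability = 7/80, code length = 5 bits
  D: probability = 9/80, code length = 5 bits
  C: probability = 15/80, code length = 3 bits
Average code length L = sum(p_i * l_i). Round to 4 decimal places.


Weighted contributions p_i * l_i:
  B: (14/80) * 3 = 42/80
  A: (17/80) * 3 = 51/80
  H: (18/80) * 2 = 36/80
  E: (7/80) * 5 = 35/80
  D: (9/80) * 5 = 45/80
  C: (15/80) * 3 = 45/80
Sum = (42 + 51 + 36 + 35 + 45 + 45)/80 = 254/80

L = 254/80 = 3.1750 bits/symbol


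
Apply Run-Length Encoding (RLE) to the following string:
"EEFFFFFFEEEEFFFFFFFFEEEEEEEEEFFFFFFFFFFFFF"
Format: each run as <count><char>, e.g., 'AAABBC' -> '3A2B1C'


Scanning runs left to right:
  i=0: run of 'E' x 2 -> '2E'
  i=2: run of 'F' x 6 -> '6F'
  i=8: run of 'E' x 4 -> '4E'
  i=12: run of 'F' x 8 -> '8F'
  i=20: run of 'E' x 9 -> '9E'
  i=29: run of 'F' x 13 -> '13F'

RLE = 2E6F4E8F9E13F


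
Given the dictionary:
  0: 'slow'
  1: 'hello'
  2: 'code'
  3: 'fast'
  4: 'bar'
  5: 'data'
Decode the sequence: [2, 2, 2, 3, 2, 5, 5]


Look up each index in the dictionary:
  2 -> 'code'
  2 -> 'code'
  2 -> 'code'
  3 -> 'fast'
  2 -> 'code'
  5 -> 'data'
  5 -> 'data'

Decoded: "code code code fast code data data"


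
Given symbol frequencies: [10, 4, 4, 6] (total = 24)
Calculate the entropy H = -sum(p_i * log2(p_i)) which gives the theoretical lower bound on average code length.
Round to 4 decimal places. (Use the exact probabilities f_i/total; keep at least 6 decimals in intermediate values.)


Per-symbol terms -p_i * log2(p_i) with p_i = f_i/24:
  p = 10/24 = 0.416667: log2(p) = -1.263034, -p*log2(p) = 0.526264
  p = 4/24 = 0.166667: log2(p) = -2.584963, -p*log2(p) = 0.430827
  p = 4/24 = 0.166667: log2(p) = -2.584963, -p*log2(p) = 0.430827
  p = 6/24 = 0.250000: log2(p) = -2.000000, -p*log2(p) = 0.500000
H = 0.526264 + 0.430827 + 0.430827 + 0.500000 = 1.887918

H = 1.8879 bits/symbol


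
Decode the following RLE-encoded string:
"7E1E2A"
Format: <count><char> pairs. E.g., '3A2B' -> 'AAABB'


Expanding each <count><char> pair:
  7E -> 'EEEEEEE'
  1E -> 'E'
  2A -> 'AA'

Decoded = EEEEEEEEAA


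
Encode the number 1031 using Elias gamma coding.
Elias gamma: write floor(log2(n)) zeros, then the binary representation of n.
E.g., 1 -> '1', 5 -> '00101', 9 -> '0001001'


num_bits = floor(log2(1031)) + 1 = 11
leading_zeros = num_bits - 1 = 10
binary(1031) = 10000000111

Elias gamma(1031) = '0000000000' + '10000000111' = 000000000010000000111 (21 bits)


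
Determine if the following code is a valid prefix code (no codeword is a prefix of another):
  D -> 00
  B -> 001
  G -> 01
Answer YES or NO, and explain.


Checking each pair (does one codeword prefix another?):
  D='00' vs B='001': prefix -- VIOLATION

NO -- this is NOT a valid prefix code. D (00) is a prefix of B (001).


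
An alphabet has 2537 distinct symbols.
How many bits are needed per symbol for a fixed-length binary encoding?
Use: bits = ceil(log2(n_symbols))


log2(2537) = 11.3089
Bracket: 2^11 = 2048 < 2537 <= 2^12 = 4096
So ceil(log2(2537)) = 12

bits = ceil(log2(2537)) = ceil(11.3089) = 12 bits


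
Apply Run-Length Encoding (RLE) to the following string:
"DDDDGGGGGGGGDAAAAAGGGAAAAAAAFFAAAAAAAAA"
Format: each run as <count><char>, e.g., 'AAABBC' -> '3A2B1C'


Scanning runs left to right:
  i=0: run of 'D' x 4 -> '4D'
  i=4: run of 'G' x 8 -> '8G'
  i=12: run of 'D' x 1 -> '1D'
  i=13: run of 'A' x 5 -> '5A'
  i=18: run of 'G' x 3 -> '3G'
  i=21: run of 'A' x 7 -> '7A'
  i=28: run of 'F' x 2 -> '2F'
  i=30: run of 'A' x 9 -> '9A'

RLE = 4D8G1D5A3G7A2F9A


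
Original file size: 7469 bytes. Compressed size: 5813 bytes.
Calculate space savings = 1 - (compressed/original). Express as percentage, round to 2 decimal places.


ratio = compressed/original = 5813/7469 = 0.778284
savings = 1 - ratio = 1 - 0.778284 = 0.221716
as a percentage: 0.221716 * 100 = 22.17%

Space savings = 1 - 5813/7469 = 22.17%


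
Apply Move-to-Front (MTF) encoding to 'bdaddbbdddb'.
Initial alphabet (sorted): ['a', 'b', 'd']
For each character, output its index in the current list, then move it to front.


MTF encoding:
'b': index 1 in ['a', 'b', 'd'] -> ['b', 'a', 'd']
'd': index 2 in ['b', 'a', 'd'] -> ['d', 'b', 'a']
'a': index 2 in ['d', 'b', 'a'] -> ['a', 'd', 'b']
'd': index 1 in ['a', 'd', 'b'] -> ['d', 'a', 'b']
'd': index 0 in ['d', 'a', 'b'] -> ['d', 'a', 'b']
'b': index 2 in ['d', 'a', 'b'] -> ['b', 'd', 'a']
'b': index 0 in ['b', 'd', 'a'] -> ['b', 'd', 'a']
'd': index 1 in ['b', 'd', 'a'] -> ['d', 'b', 'a']
'd': index 0 in ['d', 'b', 'a'] -> ['d', 'b', 'a']
'd': index 0 in ['d', 'b', 'a'] -> ['d', 'b', 'a']
'b': index 1 in ['d', 'b', 'a'] -> ['b', 'd', 'a']


Output: [1, 2, 2, 1, 0, 2, 0, 1, 0, 0, 1]


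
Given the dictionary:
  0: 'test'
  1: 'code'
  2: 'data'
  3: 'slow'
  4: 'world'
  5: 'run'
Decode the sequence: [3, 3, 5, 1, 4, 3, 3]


Look up each index in the dictionary:
  3 -> 'slow'
  3 -> 'slow'
  5 -> 'run'
  1 -> 'code'
  4 -> 'world'
  3 -> 'slow'
  3 -> 'slow'

Decoded: "slow slow run code world slow slow"


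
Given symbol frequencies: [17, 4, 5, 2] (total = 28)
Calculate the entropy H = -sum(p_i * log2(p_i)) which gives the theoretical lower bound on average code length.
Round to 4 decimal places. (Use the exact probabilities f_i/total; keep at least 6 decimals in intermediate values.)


Per-symbol terms -p_i * log2(p_i) with p_i = f_i/28:
  p = 17/28 = 0.607143: log2(p) = -0.719892, -p*log2(p) = 0.437077
  p = 4/28 = 0.142857: log2(p) = -2.807355, -p*log2(p) = 0.401051
  p = 5/28 = 0.178571: log2(p) = -2.485427, -p*log2(p) = 0.443826
  p = 2/28 = 0.071429: log2(p) = -3.807355, -p*log2(p) = 0.271954
H = 0.437077 + 0.401051 + 0.443826 + 0.271954 = 1.553908

H = 1.5539 bits/symbol


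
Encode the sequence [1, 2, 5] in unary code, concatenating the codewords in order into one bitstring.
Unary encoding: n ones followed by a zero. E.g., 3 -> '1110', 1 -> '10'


Encode each number as n ones followed by a terminating 0:
  1 -> 10 (2 bits)
  2 -> 110 (3 bits)
  5 -> 111110 (6 bits)
Total length = 2 + 3 + 6 = 11 bits.

Unary([1, 2, 5]) = 10110111110 (11 bits)


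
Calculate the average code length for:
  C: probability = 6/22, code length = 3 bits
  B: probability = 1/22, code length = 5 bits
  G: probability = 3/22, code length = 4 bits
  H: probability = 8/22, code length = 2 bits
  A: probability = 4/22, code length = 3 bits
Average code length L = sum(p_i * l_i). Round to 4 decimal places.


Weighted contributions p_i * l_i:
  C: (6/22) * 3 = 18/22
  B: (1/22) * 5 = 5/22
  G: (3/22) * 4 = 12/22
  H: (8/22) * 2 = 16/22
  A: (4/22) * 3 = 12/22
Sum = (18 + 5 + 12 + 16 + 12)/22 = 63/22

L = 63/22 = 2.8636 bits/symbol


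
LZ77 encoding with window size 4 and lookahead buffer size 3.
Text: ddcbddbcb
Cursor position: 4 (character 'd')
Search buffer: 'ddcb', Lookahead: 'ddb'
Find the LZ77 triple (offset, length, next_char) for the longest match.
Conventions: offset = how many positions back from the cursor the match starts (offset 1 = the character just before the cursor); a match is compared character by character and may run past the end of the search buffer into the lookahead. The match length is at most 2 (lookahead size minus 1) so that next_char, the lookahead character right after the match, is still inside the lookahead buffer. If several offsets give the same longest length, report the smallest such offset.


Try each offset into the search buffer:
  offset=1 (pos 3, char 'b'): match length 0
  offset=2 (pos 2, char 'c'): match length 0
  offset=3 (pos 1, char 'd'): match length 1
  offset=4 (pos 0, char 'd'): match length 2
Longest match has length 2 at offset 4.
next_char = character at position 4 + 2 = 6 -> 'b'

Best match: offset=4, length=2 (matching 'dd' starting at position 0)
LZ77 triple: (4, 2, 'b')


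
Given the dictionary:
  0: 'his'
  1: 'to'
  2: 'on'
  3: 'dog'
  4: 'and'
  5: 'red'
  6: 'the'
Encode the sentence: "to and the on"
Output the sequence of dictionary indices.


Look up each word in the dictionary:
  'to' -> 1
  'and' -> 4
  'the' -> 6
  'on' -> 2

Encoded: [1, 4, 6, 2]


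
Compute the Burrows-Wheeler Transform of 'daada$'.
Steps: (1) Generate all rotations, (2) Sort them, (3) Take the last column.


Rotations (sorted):
  0: $daada -> last char: a
  1: a$daad -> last char: d
  2: aada$d -> last char: d
  3: ada$da -> last char: a
  4: da$daa -> last char: a
  5: daada$ -> last char: $


BWT = addaa$


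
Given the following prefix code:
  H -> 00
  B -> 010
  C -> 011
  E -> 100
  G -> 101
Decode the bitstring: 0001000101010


Decoding step by step:
Bits 00 -> H
Bits 010 -> B
Bits 00 -> H
Bits 101 -> G
Bits 010 -> B


Decoded message: HBHGB


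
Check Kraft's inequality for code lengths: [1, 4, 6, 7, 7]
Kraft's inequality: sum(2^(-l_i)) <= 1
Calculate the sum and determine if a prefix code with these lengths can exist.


Sum = 2^(-1) + 2^(-4) + 2^(-6) + 2^(-7) + 2^(-7)
    = 0.5 + 0.0625 + 0.015625 + 0.0078125 + 0.0078125
    = 76/128 = 0.59375
Since 0.59375 <= 1, Kraft's inequality IS satisfied.
A prefix code with these lengths CAN exist.

Kraft sum = 0.59375. Satisfied.


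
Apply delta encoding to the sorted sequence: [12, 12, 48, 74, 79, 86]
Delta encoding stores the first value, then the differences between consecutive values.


First value: 12
Deltas:
  12 - 12 = 0
  48 - 12 = 36
  74 - 48 = 26
  79 - 74 = 5
  86 - 79 = 7


Delta encoded: [12, 0, 36, 26, 5, 7]


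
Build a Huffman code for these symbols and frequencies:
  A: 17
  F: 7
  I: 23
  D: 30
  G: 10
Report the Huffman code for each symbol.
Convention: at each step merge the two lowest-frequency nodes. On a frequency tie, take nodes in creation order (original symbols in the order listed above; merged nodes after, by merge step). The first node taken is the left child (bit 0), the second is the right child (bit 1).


Huffman tree construction:
Step 1: Merge F(7) + G(10) = 17
Step 2: Merge A(17) + (F+G)(17) = 34
Step 3: Merge I(23) + D(30) = 53
Step 4: Merge (A+(F+G))(34) + (I+D)(53) = 87
Read each symbol's code off the tree from the root (left child = 0, right child = 1).

Codes:
  A: 00 (length 2)
  F: 010 (length 3)
  I: 10 (length 2)
  D: 11 (length 2)
  G: 011 (length 3)
Average code length: 191/87 = 2.1954 bits/symbol


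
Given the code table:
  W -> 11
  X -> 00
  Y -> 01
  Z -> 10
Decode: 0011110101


Decoding:
00 -> X
11 -> W
11 -> W
01 -> Y
01 -> Y


Result: XWWYY


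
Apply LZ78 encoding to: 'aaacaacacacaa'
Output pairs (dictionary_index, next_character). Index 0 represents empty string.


LZ78 encoding steps:
Dictionary: {0: ''}
Step 1: w='' (idx 0), next='a' -> output (0, 'a'), add 'a' as idx 1
Step 2: w='a' (idx 1), next='a' -> output (1, 'a'), add 'aa' as idx 2
Step 3: w='' (idx 0), next='c' -> output (0, 'c'), add 'c' as idx 3
Step 4: w='aa' (idx 2), next='c' -> output (2, 'c'), add 'aac' as idx 4
Step 5: w='a' (idx 1), next='c' -> output (1, 'c'), add 'ac' as idx 5
Step 6: w='ac' (idx 5), next='a' -> output (5, 'a'), add 'aca' as idx 6
Step 7: w='a' (idx 1), end of input -> output (1, '')


Encoded: [(0, 'a'), (1, 'a'), (0, 'c'), (2, 'c'), (1, 'c'), (5, 'a'), (1, '')]


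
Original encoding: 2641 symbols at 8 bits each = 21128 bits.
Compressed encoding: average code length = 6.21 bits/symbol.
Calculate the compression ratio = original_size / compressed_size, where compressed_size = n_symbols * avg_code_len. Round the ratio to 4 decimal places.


original_size = n_symbols * orig_bits = 2641 * 8 = 21128 bits
compressed_size = n_symbols * avg_code_len = 2641 * 6.21 = 16400.61 bits
ratio = original_size / compressed_size = 21128 / 16400.61 = 1.2882

Compression ratio = 1.2882


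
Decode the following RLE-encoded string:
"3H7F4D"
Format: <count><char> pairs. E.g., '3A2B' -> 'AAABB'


Expanding each <count><char> pair:
  3H -> 'HHH'
  7F -> 'FFFFFFF'
  4D -> 'DDDD'

Decoded = HHHFFFFFFFDDDD


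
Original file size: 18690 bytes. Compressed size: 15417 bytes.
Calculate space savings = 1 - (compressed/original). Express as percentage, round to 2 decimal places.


ratio = compressed/original = 15417/18690 = 0.82488
savings = 1 - ratio = 1 - 0.82488 = 0.17512
as a percentage: 0.17512 * 100 = 17.51%

Space savings = 1 - 15417/18690 = 17.51%


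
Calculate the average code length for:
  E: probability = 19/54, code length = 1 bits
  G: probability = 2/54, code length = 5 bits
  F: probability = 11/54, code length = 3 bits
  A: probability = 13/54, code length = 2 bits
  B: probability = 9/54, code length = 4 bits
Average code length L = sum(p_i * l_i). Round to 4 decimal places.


Weighted contributions p_i * l_i:
  E: (19/54) * 1 = 19/54
  G: (2/54) * 5 = 10/54
  F: (11/54) * 3 = 33/54
  A: (13/54) * 2 = 26/54
  B: (9/54) * 4 = 36/54
Sum = (19 + 10 + 33 + 26 + 36)/54 = 124/54

L = 124/54 = 2.2963 bits/symbol


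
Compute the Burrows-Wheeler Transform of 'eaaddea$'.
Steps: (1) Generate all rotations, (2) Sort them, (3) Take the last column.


Rotations (sorted):
  0: $eaaddea -> last char: a
  1: a$eaadde -> last char: e
  2: aaddea$e -> last char: e
  3: addea$ea -> last char: a
  4: ddea$eaa -> last char: a
  5: dea$eaad -> last char: d
  6: ea$eaadd -> last char: d
  7: eaaddea$ -> last char: $


BWT = aeeaadd$


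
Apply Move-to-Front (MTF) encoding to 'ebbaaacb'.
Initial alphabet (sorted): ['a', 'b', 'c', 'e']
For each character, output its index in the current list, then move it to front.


MTF encoding:
'e': index 3 in ['a', 'b', 'c', 'e'] -> ['e', 'a', 'b', 'c']
'b': index 2 in ['e', 'a', 'b', 'c'] -> ['b', 'e', 'a', 'c']
'b': index 0 in ['b', 'e', 'a', 'c'] -> ['b', 'e', 'a', 'c']
'a': index 2 in ['b', 'e', 'a', 'c'] -> ['a', 'b', 'e', 'c']
'a': index 0 in ['a', 'b', 'e', 'c'] -> ['a', 'b', 'e', 'c']
'a': index 0 in ['a', 'b', 'e', 'c'] -> ['a', 'b', 'e', 'c']
'c': index 3 in ['a', 'b', 'e', 'c'] -> ['c', 'a', 'b', 'e']
'b': index 2 in ['c', 'a', 'b', 'e'] -> ['b', 'c', 'a', 'e']


Output: [3, 2, 0, 2, 0, 0, 3, 2]


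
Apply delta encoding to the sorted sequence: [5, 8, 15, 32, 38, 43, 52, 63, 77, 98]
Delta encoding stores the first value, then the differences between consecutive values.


First value: 5
Deltas:
  8 - 5 = 3
  15 - 8 = 7
  32 - 15 = 17
  38 - 32 = 6
  43 - 38 = 5
  52 - 43 = 9
  63 - 52 = 11
  77 - 63 = 14
  98 - 77 = 21


Delta encoded: [5, 3, 7, 17, 6, 5, 9, 11, 14, 21]


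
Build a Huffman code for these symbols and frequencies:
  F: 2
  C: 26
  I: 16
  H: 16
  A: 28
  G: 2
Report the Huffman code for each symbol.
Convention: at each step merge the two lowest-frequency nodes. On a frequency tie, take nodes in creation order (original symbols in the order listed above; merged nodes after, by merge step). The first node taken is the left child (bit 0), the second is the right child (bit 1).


Huffman tree construction:
Step 1: Merge F(2) + G(2) = 4
Step 2: Merge (F+G)(4) + I(16) = 20
Step 3: Merge H(16) + ((F+G)+I)(20) = 36
Step 4: Merge C(26) + A(28) = 54
Step 5: Merge (H+((F+G)+I))(36) + (C+A)(54) = 90
Read each symbol's code off the tree from the root (left child = 0, right child = 1).

Codes:
  F: 0100 (length 4)
  C: 10 (length 2)
  I: 011 (length 3)
  H: 00 (length 2)
  A: 11 (length 2)
  G: 0101 (length 4)
Average code length: 204/90 = 2.2667 bits/symbol


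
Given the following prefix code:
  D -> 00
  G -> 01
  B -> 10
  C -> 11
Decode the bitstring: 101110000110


Decoding step by step:
Bits 10 -> B
Bits 11 -> C
Bits 10 -> B
Bits 00 -> D
Bits 01 -> G
Bits 10 -> B


Decoded message: BCBDGB


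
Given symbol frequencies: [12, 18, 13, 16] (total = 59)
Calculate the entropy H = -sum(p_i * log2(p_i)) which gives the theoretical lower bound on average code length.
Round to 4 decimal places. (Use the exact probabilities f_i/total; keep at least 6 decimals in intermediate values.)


Per-symbol terms -p_i * log2(p_i) with p_i = f_i/59:
  p = 12/59 = 0.203390: log2(p) = -2.297681, -p*log2(p) = 0.467325
  p = 18/59 = 0.305085: log2(p) = -1.712718, -p*log2(p) = 0.522524
  p = 13/59 = 0.220339: log2(p) = -2.182203, -p*log2(p) = 0.480824
  p = 16/59 = 0.271186: log2(p) = -1.882643, -p*log2(p) = 0.510547
H = 0.467325 + 0.522524 + 0.480824 + 0.510547 = 1.981220

H = 1.9812 bits/symbol


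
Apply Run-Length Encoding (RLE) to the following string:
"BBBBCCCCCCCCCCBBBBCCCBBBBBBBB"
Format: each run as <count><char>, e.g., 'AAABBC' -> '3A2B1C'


Scanning runs left to right:
  i=0: run of 'B' x 4 -> '4B'
  i=4: run of 'C' x 10 -> '10C'
  i=14: run of 'B' x 4 -> '4B'
  i=18: run of 'C' x 3 -> '3C'
  i=21: run of 'B' x 8 -> '8B'

RLE = 4B10C4B3C8B


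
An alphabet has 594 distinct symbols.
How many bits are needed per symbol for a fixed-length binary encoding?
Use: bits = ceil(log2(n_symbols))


log2(594) = 9.2143
Bracket: 2^9 = 512 < 594 <= 2^10 = 1024
So ceil(log2(594)) = 10

bits = ceil(log2(594)) = ceil(9.2143) = 10 bits


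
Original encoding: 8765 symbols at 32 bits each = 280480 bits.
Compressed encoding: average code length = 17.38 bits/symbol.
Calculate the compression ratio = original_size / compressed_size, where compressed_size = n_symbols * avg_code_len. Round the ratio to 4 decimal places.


original_size = n_symbols * orig_bits = 8765 * 32 = 280480 bits
compressed_size = n_symbols * avg_code_len = 8765 * 17.38 = 152335.7 bits
ratio = original_size / compressed_size = 280480 / 152335.7 = 1.8412

Compression ratio = 1.8412


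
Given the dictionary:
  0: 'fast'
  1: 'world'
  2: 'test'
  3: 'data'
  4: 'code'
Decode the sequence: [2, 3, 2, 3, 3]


Look up each index in the dictionary:
  2 -> 'test'
  3 -> 'data'
  2 -> 'test'
  3 -> 'data'
  3 -> 'data'

Decoded: "test data test data data"


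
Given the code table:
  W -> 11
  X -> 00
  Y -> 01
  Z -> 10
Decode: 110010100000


Decoding:
11 -> W
00 -> X
10 -> Z
10 -> Z
00 -> X
00 -> X


Result: WXZZXX


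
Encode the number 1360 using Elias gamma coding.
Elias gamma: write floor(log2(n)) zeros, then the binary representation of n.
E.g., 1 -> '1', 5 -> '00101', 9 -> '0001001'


num_bits = floor(log2(1360)) + 1 = 11
leading_zeros = num_bits - 1 = 10
binary(1360) = 10101010000

Elias gamma(1360) = '0000000000' + '10101010000' = 000000000010101010000 (21 bits)


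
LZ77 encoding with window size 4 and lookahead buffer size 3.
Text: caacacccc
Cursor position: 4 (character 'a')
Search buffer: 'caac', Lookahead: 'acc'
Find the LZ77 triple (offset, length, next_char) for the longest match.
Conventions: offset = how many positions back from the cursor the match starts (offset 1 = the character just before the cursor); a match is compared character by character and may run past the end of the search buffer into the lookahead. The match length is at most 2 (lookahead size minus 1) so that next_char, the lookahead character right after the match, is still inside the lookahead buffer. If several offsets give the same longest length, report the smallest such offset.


Try each offset into the search buffer:
  offset=1 (pos 3, char 'c'): match length 0
  offset=2 (pos 2, char 'a'): match length 2
  offset=3 (pos 1, char 'a'): match length 1
  offset=4 (pos 0, char 'c'): match length 0
Longest match has length 2 at offset 2.
next_char = character at position 4 + 2 = 6 -> 'c'

Best match: offset=2, length=2 (matching 'ac' starting at position 2)
LZ77 triple: (2, 2, 'c')


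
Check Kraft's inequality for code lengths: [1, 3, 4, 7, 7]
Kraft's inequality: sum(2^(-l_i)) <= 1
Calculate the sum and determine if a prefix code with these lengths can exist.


Sum = 2^(-1) + 2^(-3) + 2^(-4) + 2^(-7) + 2^(-7)
    = 0.5 + 0.125 + 0.0625 + 0.0078125 + 0.0078125
    = 90/128 = 0.703125
Since 0.703125 <= 1, Kraft's inequality IS satisfied.
A prefix code with these lengths CAN exist.

Kraft sum = 0.703125. Satisfied.


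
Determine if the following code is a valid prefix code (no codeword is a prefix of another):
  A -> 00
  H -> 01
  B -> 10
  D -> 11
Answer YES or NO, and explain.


Checking each pair (does one codeword prefix another?):
  A='00' vs H='01': no prefix
  A='00' vs B='10': no prefix
  A='00' vs D='11': no prefix
  H='01' vs A='00': no prefix
  H='01' vs B='10': no prefix
  H='01' vs D='11': no prefix
  B='10' vs A='00': no prefix
  B='10' vs H='01': no prefix
  B='10' vs D='11': no prefix
  D='11' vs A='00': no prefix
  D='11' vs H='01': no prefix
  D='11' vs B='10': no prefix
No violation found over all pairs.

YES -- this is a valid prefix code. No codeword is a prefix of any other codeword.


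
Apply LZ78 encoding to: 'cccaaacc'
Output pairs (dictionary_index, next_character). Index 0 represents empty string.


LZ78 encoding steps:
Dictionary: {0: ''}
Step 1: w='' (idx 0), next='c' -> output (0, 'c'), add 'c' as idx 1
Step 2: w='c' (idx 1), next='c' -> output (1, 'c'), add 'cc' as idx 2
Step 3: w='' (idx 0), next='a' -> output (0, 'a'), add 'a' as idx 3
Step 4: w='a' (idx 3), next='a' -> output (3, 'a'), add 'aa' as idx 4
Step 5: w='cc' (idx 2), end of input -> output (2, '')


Encoded: [(0, 'c'), (1, 'c'), (0, 'a'), (3, 'a'), (2, '')]


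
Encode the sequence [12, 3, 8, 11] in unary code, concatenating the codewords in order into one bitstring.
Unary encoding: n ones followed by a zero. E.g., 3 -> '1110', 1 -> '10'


Encode each number as n ones followed by a terminating 0:
  12 -> 1111111111110 (13 bits)
  3 -> 1110 (4 bits)
  8 -> 111111110 (9 bits)
  11 -> 111111111110 (12 bits)
Total length = 13 + 4 + 9 + 12 = 38 bits.

Unary([12, 3, 8, 11]) = 11111111111101110111111110111111111110 (38 bits)


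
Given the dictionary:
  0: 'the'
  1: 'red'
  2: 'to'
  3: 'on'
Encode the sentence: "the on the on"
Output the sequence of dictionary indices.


Look up each word in the dictionary:
  'the' -> 0
  'on' -> 3
  'the' -> 0
  'on' -> 3

Encoded: [0, 3, 0, 3]


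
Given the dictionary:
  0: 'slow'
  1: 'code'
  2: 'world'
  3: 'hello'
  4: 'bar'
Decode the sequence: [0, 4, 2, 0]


Look up each index in the dictionary:
  0 -> 'slow'
  4 -> 'bar'
  2 -> 'world'
  0 -> 'slow'

Decoded: "slow bar world slow"


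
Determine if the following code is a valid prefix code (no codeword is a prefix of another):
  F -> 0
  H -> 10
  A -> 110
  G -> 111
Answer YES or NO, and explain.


Checking each pair (does one codeword prefix another?):
  F='0' vs H='10': no prefix
  F='0' vs A='110': no prefix
  F='0' vs G='111': no prefix
  H='10' vs F='0': no prefix
  H='10' vs A='110': no prefix
  H='10' vs G='111': no prefix
  A='110' vs F='0': no prefix
  A='110' vs H='10': no prefix
  A='110' vs G='111': no prefix
  G='111' vs F='0': no prefix
  G='111' vs H='10': no prefix
  G='111' vs A='110': no prefix
No violation found over all pairs.

YES -- this is a valid prefix code. No codeword is a prefix of any other codeword.
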